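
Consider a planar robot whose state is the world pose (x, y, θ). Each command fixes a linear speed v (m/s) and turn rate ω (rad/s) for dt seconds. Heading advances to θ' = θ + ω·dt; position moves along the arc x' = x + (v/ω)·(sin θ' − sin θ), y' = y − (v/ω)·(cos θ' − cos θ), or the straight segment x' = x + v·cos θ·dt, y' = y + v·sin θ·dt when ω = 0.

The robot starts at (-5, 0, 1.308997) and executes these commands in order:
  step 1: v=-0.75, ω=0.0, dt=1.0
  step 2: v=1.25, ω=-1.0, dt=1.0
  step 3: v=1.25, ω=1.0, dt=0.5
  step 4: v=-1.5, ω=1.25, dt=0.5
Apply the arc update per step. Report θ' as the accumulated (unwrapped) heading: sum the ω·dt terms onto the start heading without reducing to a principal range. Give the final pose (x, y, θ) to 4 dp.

step 1: θ'=1.3090 (straight) → pose (-5.1941, -0.7244, 1.3090)
step 2: θ'=0.3090 (R=-1.2500) → pose (-4.3668, 0.1428, 0.3090)
step 3: θ'=0.8090 (R=1.2500) → pose (-3.8425, 0.4708, 0.8090)
step 4: θ'=1.4340 (R=-1.2000) → pose (-4.1629, -0.1938, 1.4340)

(-4.1629, -0.1938, 1.4340)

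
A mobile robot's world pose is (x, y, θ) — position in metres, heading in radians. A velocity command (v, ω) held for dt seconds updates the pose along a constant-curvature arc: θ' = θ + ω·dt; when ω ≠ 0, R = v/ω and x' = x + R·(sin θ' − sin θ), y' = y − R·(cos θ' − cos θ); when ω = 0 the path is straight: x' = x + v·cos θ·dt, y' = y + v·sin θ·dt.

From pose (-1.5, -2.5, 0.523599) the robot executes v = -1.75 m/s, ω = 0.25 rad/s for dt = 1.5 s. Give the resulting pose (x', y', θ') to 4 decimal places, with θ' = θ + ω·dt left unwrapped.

θ' = 0.5236 + 0.25·1.5 = 0.8986
R = v/ω = -1.75/0.25 = -7.0000
x' = -1.5 + -7.0000·(sin 0.8986 − sin 0.5236) = -3.4772
y' = -2.5 − -7.0000·(cos 0.8986 − cos 0.5236) = -4.2032

(-3.4772, -4.2032, 0.8986)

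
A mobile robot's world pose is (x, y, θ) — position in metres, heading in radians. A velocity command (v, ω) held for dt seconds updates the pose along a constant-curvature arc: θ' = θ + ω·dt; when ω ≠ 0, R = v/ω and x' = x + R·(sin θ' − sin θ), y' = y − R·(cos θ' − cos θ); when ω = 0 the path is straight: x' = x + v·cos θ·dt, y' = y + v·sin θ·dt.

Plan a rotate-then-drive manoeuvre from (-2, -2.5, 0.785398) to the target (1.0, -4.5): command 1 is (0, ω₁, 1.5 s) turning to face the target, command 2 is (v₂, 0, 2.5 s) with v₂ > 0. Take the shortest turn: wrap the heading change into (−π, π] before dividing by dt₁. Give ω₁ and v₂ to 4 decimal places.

ω₁ = -0.9156, v₂ = 1.4422

heading to target = atan2(-4.5−-2.5, 1−-2) = -0.5880
Δθ = wrap(-0.5880 − 0.7854) = -1.3734; ω₁ = Δθ/dt₁ = -0.9156
distance = √((1−-2)² + (-4.5−-2.5)²) = 3.6056; v₂ = distance/dt₂ = 1.4422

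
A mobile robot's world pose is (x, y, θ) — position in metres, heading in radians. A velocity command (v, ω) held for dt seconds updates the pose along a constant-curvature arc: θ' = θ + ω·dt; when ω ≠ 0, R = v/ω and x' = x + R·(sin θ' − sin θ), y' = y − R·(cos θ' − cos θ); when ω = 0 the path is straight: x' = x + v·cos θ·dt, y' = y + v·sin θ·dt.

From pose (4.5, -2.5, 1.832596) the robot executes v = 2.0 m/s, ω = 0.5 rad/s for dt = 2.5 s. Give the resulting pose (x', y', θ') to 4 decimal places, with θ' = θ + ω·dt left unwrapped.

(0.8721, 0.4578, 3.0826)

θ' = 1.8326 + 0.5·2.5 = 3.0826
R = v/ω = 2.0/0.5 = 4.0000
x' = 4.5 + 4.0000·(sin 3.0826 − sin 1.8326) = 0.8721
y' = -2.5 − 4.0000·(cos 3.0826 − cos 1.8326) = 0.4578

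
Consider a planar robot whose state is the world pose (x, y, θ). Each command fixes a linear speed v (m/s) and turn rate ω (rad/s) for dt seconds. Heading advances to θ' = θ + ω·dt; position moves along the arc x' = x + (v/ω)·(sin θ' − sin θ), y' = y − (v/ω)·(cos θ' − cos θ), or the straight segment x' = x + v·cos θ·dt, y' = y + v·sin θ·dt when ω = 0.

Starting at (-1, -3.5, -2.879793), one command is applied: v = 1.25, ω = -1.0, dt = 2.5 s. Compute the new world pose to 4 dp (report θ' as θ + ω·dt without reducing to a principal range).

θ' = -2.8798 + -1.0·2.5 = -5.3798
R = v/ω = 1.25/-1.0 = -1.2500
x' = -1 + -1.2500·(sin -5.3798 − sin -2.8798) = -2.3053
y' = -3.5 − -1.2500·(cos -5.3798 − cos -2.8798) = -1.5189

(-2.3053, -1.5189, -5.3798)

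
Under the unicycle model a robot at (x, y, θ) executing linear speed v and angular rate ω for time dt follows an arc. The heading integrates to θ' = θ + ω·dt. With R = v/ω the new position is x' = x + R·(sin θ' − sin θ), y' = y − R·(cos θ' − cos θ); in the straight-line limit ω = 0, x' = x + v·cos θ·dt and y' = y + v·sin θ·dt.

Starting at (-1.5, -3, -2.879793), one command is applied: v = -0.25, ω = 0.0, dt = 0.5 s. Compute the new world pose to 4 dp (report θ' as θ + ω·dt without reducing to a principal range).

θ' = -2.8798 + 0.0·0.5 = -2.8798
ω = 0 → straight: x' = -1.5 + -0.25·cos(-2.8798)·0.5 = -1.3793
y' = -3 + -0.25·sin(-2.8798)·0.5 = -2.9676

(-1.3793, -2.9676, -2.8798)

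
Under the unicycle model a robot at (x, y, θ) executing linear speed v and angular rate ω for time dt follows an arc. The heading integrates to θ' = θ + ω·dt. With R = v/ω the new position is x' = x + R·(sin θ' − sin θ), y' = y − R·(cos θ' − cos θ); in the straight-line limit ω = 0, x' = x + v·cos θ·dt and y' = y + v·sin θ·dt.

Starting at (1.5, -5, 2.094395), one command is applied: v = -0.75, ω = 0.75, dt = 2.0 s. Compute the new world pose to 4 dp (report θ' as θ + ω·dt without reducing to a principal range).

(2.8035, -5.3992, 3.5944)

θ' = 2.0944 + 0.75·2.0 = 3.5944
R = v/ω = -0.75/0.75 = -1.0000
x' = 1.5 + -1.0000·(sin 3.5944 − sin 2.0944) = 2.8035
y' = -5 − -1.0000·(cos 3.5944 − cos 2.0944) = -5.3992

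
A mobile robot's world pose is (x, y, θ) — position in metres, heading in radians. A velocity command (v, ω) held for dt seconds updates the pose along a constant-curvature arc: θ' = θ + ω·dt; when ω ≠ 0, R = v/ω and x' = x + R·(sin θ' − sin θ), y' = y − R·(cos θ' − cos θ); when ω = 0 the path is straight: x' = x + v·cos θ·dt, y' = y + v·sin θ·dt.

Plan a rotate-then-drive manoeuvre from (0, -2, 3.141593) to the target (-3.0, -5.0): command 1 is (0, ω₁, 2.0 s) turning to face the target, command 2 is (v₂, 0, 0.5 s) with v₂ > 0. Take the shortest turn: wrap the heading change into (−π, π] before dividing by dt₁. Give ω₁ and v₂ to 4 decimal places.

ω₁ = 0.3927, v₂ = 8.4853

heading to target = atan2(-5−-2, -3−0) = -2.3562
Δθ = wrap(-2.3562 − 3.1416) = 0.7854; ω₁ = Δθ/dt₁ = 0.3927
distance = √((-3−0)² + (-5−-2)²) = 4.2426; v₂ = distance/dt₂ = 8.4853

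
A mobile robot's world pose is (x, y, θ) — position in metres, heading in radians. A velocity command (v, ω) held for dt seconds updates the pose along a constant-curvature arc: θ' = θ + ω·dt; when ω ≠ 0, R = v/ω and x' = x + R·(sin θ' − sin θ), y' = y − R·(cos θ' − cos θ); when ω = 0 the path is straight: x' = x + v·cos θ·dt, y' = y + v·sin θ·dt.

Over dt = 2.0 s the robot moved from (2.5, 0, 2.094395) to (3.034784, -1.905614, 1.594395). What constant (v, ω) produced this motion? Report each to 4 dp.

Δθ = 1.594395 − 2.094395 = -0.500000
ω = Δθ/dt = -0.500000/2.0 = -0.2500
R = −Δy/(cos θ' − cos θ) = 4.0000
v = R·ω = 4.0000·-0.2500 = -1.0000

v = -1.0000, ω = -0.2500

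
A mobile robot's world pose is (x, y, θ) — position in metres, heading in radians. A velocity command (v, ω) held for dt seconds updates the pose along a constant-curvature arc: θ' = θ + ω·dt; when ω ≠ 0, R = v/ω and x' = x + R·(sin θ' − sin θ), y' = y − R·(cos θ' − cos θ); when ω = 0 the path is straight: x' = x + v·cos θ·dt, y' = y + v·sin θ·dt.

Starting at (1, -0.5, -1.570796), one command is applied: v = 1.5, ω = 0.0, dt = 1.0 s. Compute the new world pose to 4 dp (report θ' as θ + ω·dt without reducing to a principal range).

(1.0000, -2.0000, -1.5708)

θ' = -1.5708 + 0.0·1.0 = -1.5708
ω = 0 → straight: x' = 1 + 1.5·cos(-1.5708)·1.0 = 1.0000
y' = -0.5 + 1.5·sin(-1.5708)·1.0 = -2.0000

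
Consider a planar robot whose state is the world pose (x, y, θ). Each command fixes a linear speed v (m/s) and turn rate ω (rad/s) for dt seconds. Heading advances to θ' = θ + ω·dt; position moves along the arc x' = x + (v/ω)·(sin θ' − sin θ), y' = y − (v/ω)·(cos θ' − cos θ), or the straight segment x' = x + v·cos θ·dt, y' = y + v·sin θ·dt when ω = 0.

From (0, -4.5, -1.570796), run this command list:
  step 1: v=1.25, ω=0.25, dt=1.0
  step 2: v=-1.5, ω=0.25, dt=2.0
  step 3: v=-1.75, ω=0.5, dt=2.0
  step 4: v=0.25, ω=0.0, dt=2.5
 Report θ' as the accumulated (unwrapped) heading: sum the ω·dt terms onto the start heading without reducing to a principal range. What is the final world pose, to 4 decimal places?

(-3.8377, -1.9620, 0.1792)

step 1: θ'=-1.3208 (R=5.0000) → pose (0.1554, -5.7370, -1.3208)
step 2: θ'=-0.8208 (R=-6.0000) → pose (-1.2679, -3.1316, -0.8208)
step 3: θ'=0.1792 (R=-3.5000) → pose (-4.4527, -2.0734, 0.1792)
step 4: θ'=0.1792 (straight) → pose (-3.8377, -1.9620, 0.1792)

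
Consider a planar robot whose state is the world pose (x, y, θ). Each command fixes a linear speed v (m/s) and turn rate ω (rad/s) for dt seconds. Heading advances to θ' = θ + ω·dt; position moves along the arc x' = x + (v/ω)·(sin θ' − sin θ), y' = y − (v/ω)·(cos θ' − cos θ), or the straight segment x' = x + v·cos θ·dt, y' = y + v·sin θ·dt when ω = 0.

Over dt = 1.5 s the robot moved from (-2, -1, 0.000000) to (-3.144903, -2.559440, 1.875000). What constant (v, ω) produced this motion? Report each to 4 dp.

v = -1.5000, ω = 1.2500

Δθ = 1.875000 − 0.000000 = 1.875000
ω = Δθ/dt = 1.875000/1.5 = 1.2500
R = −Δy/(cos θ' − cos θ) = -1.2000
v = R·ω = -1.2000·1.2500 = -1.5000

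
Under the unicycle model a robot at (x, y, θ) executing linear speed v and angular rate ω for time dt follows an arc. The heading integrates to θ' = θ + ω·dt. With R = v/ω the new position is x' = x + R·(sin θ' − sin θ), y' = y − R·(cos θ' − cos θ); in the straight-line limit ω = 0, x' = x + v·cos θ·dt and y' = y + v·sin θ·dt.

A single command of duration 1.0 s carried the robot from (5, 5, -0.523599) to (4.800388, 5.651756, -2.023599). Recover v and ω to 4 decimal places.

Δθ = -2.023599 − -0.523599 = -1.500000
ω = Δθ/dt = -1.500000/1.0 = -1.5000
R = −Δy/(cos θ' − cos θ) = 0.5000
v = R·ω = 0.5000·-1.5000 = -0.7500

v = -0.7500, ω = -1.5000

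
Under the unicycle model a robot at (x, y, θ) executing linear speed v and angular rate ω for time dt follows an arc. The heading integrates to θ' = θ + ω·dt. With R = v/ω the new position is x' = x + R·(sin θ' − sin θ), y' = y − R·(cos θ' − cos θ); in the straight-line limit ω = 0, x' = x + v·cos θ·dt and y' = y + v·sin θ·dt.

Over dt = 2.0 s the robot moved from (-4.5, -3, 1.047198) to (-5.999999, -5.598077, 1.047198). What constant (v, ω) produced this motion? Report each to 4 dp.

v = -1.5000, ω = 0.0000

Δθ = 1.047198 − 1.047198 = 0.000000
ω = Δθ/dt = 0.000000/2.0 = 0.0000
ω = 0 → v = (Δx·cos θ + Δy·sin θ)/dt = -1.5000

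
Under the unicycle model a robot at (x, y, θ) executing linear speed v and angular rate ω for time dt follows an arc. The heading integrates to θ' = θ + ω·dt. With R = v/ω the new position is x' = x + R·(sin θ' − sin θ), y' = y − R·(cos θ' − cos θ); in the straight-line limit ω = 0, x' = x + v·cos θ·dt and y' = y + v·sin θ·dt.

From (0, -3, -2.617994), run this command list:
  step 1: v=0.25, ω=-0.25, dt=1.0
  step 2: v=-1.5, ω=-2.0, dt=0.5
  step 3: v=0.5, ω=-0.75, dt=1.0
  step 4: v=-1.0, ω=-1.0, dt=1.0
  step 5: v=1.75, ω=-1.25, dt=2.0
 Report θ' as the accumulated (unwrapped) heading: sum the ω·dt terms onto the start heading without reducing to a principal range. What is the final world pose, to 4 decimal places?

(2.0873, -5.1706, -8.1180)

step 1: θ'=-2.8680 (R=-1.0000) → pose (-0.2298, -3.0968, -2.8680)
step 2: θ'=-3.8680 (R=0.7500) → pose (0.4710, -3.2582, -3.8680)
step 3: θ'=-4.6180 (R=-0.6667) → pose (0.2501, -2.8227, -4.6180)
step 4: θ'=-5.6180 (R=1.0000) → pose (-0.1283, -3.7037, -5.6180)
step 5: θ'=-8.1180 (R=-1.4000) → pose (2.0873, -5.1706, -8.1180)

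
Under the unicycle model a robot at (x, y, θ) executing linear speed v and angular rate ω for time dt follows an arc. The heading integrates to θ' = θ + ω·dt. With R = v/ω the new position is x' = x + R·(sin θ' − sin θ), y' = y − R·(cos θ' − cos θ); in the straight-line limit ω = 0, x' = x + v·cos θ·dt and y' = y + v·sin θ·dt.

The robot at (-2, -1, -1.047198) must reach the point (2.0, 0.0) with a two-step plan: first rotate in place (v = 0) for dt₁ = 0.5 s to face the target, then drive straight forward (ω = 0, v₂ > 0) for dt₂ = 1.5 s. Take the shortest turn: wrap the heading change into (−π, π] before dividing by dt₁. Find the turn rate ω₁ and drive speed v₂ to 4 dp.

ω₁ = 2.5844, v₂ = 2.7487

heading to target = atan2(0−-1, 2−-2) = 0.2450
Δθ = wrap(0.2450 − -1.0472) = 1.2922; ω₁ = Δθ/dt₁ = 2.5844
distance = √((2−-2)² + (0−-1)²) = 4.1231; v₂ = distance/dt₂ = 2.7487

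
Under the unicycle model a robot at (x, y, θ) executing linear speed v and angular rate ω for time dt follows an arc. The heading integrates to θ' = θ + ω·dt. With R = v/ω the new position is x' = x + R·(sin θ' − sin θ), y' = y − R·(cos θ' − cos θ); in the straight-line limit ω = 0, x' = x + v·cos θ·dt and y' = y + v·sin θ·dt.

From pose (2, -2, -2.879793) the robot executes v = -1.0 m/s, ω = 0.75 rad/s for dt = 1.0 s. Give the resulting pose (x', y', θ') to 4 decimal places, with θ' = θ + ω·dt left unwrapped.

θ' = -2.8798 + 0.75·1.0 = -2.1298
R = v/ω = -1.0/0.75 = -1.3333
x' = 2 + -1.3333·(sin -2.1298 − sin -2.8798) = 2.7853
y' = -2 − -1.3333·(cos -2.1298 − cos -2.8798) = -1.4192

(2.7853, -1.4192, -2.1298)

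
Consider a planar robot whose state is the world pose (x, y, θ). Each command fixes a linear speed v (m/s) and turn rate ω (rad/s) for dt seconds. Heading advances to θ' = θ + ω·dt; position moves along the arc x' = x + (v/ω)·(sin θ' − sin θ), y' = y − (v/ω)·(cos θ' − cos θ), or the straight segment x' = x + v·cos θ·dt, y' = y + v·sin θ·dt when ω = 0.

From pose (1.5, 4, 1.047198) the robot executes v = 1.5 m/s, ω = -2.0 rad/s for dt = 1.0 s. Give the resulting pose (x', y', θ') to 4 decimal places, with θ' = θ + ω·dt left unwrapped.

θ' = 1.0472 + -2.0·1.0 = -0.9528
R = v/ω = 1.5/-2.0 = -0.7500
x' = 1.5 + -0.7500·(sin -0.9528 − sin 1.0472) = 2.7608
y' = 4 − -0.7500·(cos -0.9528 − cos 1.0472) = 4.0596

(2.7608, 4.0596, -0.9528)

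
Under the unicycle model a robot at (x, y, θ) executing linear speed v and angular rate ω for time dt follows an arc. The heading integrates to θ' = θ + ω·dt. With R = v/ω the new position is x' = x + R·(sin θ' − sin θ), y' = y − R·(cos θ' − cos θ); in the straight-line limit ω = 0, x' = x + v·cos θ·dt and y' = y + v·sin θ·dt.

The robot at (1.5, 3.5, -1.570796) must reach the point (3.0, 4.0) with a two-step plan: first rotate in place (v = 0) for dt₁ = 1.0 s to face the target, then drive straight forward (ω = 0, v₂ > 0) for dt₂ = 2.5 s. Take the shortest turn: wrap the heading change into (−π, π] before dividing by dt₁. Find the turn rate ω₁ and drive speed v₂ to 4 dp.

heading to target = atan2(4−3.5, 3−1.5) = 0.3218
Δθ = wrap(0.3218 − -1.5708) = 1.8925; ω₁ = Δθ/dt₁ = 1.8925
distance = √((3−1.5)² + (4−3.5)²) = 1.5811; v₂ = distance/dt₂ = 0.6325

ω₁ = 1.8925, v₂ = 0.6325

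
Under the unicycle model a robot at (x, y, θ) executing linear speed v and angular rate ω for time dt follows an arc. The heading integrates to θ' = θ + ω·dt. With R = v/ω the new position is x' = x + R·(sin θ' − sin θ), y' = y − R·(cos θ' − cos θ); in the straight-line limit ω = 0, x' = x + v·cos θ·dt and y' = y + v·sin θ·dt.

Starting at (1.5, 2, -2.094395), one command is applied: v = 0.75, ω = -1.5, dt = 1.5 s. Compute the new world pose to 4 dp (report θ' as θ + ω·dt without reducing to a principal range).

(0.6005, 2.0701, -4.3444)

θ' = -2.0944 + -1.5·1.5 = -4.3444
R = v/ω = 0.75/-1.5 = -0.5000
x' = 1.5 + -0.5000·(sin -4.3444 − sin -2.0944) = 0.6005
y' = 2 − -0.5000·(cos -4.3444 − cos -2.0944) = 2.0701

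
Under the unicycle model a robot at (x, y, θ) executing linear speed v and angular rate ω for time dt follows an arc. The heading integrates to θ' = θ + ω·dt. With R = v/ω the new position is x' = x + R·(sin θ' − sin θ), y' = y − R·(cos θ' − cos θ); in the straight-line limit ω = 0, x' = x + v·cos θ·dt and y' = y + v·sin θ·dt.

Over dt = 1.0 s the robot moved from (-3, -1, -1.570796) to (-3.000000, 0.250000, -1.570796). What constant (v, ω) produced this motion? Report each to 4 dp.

Δθ = -1.570796 − -1.570796 = 0.000000
ω = Δθ/dt = 0.000000/1.0 = 0.0000
ω = 0 → v = (Δx·cos θ + Δy·sin θ)/dt = -1.2500

v = -1.2500, ω = 0.0000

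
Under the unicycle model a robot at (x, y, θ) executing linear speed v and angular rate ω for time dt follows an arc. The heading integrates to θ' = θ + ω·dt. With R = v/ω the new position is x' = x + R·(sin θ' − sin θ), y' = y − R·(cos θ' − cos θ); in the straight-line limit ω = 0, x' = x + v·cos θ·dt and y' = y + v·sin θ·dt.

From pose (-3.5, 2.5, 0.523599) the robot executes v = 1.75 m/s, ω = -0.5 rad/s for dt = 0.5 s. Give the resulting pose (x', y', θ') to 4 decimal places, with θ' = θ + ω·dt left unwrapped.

(-2.6957, 2.8387, 0.2736)

θ' = 0.5236 + -0.5·0.5 = 0.2736
R = v/ω = 1.75/-0.5 = -3.5000
x' = -3.5 + -3.5000·(sin 0.2736 − sin 0.5236) = -2.6957
y' = 2.5 − -3.5000·(cos 0.2736 − cos 0.5236) = 2.8387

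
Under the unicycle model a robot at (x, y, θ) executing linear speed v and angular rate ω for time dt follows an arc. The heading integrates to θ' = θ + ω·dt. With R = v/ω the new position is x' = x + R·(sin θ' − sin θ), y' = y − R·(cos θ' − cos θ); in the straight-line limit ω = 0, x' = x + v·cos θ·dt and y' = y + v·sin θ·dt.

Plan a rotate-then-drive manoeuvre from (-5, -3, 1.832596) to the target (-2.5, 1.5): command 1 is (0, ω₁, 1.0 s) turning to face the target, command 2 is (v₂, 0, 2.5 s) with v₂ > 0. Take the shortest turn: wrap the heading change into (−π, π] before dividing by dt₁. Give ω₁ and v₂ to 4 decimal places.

ω₁ = -0.7689, v₂ = 2.0591

heading to target = atan2(1.5−-3, -2.5−-5) = 1.0637
Δθ = wrap(1.0637 − 1.8326) = -0.7689; ω₁ = Δθ/dt₁ = -0.7689
distance = √((-2.5−-5)² + (1.5−-3)²) = 5.1478; v₂ = distance/dt₂ = 2.0591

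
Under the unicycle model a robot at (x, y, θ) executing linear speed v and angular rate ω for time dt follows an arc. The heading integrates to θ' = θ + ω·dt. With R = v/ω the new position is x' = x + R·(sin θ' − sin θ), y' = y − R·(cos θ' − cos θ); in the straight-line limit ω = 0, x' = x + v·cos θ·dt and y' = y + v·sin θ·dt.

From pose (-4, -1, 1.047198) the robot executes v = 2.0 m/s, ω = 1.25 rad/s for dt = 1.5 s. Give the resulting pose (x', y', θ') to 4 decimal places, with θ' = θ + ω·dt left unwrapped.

(-5.0374, 1.3616, 2.9222)

θ' = 1.0472 + 1.25·1.5 = 2.9222
R = v/ω = 2.0/1.25 = 1.6000
x' = -4 + 1.6000·(sin 2.9222 − sin 1.0472) = -5.0374
y' = -1 − 1.6000·(cos 2.9222 − cos 1.0472) = 1.3616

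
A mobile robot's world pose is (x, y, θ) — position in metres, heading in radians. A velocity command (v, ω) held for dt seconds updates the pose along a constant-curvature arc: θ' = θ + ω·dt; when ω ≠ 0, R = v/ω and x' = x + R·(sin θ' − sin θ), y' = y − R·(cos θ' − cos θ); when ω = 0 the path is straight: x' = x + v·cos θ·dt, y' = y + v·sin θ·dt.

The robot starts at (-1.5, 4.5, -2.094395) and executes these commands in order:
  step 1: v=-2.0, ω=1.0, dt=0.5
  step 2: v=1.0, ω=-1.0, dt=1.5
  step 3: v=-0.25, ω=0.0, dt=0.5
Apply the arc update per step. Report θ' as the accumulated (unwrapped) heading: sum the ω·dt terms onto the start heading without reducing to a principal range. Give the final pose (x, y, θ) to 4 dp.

(-2.0603, 4.4834, -3.0944)

step 1: θ'=-1.5944 (R=-2.0000) → pose (-1.2326, 5.4528, -1.5944)
step 2: θ'=-3.0944 (R=-1.0000) → pose (-2.1851, 4.4775, -3.0944)
step 3: θ'=-3.0944 (straight) → pose (-2.0603, 4.4834, -3.0944)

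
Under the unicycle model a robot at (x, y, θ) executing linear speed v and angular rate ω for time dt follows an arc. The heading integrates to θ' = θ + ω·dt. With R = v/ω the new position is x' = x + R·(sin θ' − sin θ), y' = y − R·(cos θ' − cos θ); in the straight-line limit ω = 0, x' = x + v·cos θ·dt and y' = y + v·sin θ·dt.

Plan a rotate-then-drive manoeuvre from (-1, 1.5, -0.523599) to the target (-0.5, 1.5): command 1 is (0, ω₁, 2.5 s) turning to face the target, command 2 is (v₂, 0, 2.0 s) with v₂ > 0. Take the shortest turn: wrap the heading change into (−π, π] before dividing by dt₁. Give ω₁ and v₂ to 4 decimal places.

heading to target = atan2(1.5−1.5, -0.5−-1) = 0.0000
Δθ = wrap(0.0000 − -0.5236) = 0.5236; ω₁ = Δθ/dt₁ = 0.2094
distance = √((-0.5−-1)² + (1.5−1.5)²) = 0.5000; v₂ = distance/dt₂ = 0.2500

ω₁ = 0.2094, v₂ = 0.2500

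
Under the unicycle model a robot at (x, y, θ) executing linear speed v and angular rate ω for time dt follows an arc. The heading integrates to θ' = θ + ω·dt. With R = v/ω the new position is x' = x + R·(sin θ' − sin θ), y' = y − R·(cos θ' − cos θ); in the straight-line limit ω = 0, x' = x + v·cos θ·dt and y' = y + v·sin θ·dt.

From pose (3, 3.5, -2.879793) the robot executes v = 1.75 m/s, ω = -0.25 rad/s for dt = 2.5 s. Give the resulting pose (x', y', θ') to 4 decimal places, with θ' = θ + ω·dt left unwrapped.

(-1.2986, 3.7181, -3.5048)

θ' = -2.8798 + -0.25·2.5 = -3.5048
R = v/ω = 1.75/-0.25 = -7.0000
x' = 3 + -7.0000·(sin -3.5048 − sin -2.8798) = -1.2986
y' = 3.5 − -7.0000·(cos -3.5048 − cos -2.8798) = 3.7181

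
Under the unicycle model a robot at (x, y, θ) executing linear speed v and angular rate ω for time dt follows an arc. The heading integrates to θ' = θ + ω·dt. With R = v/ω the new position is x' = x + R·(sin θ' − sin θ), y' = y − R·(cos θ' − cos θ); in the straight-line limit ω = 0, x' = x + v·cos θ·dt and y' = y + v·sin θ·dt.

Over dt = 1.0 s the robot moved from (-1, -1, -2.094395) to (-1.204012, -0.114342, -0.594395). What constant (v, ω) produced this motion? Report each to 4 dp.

Δθ = -0.594395 − -2.094395 = 1.500000
ω = Δθ/dt = 1.500000/1.0 = 1.5000
R = −Δy/(cos θ' − cos θ) = -0.6667
v = R·ω = -0.6667·1.5000 = -1.0000

v = -1.0000, ω = 1.5000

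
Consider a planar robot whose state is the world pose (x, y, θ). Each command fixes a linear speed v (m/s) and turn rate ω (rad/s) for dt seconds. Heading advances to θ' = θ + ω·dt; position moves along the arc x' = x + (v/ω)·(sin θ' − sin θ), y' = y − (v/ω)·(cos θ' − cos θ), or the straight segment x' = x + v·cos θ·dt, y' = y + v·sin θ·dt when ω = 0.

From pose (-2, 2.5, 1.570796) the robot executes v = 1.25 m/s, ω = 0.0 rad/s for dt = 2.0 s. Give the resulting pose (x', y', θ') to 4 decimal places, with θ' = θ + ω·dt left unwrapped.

θ' = 1.5708 + 0.0·2.0 = 1.5708
ω = 0 → straight: x' = -2 + 1.25·cos(1.5708)·2.0 = -2.0000
y' = 2.5 + 1.25·sin(1.5708)·2.0 = 5.0000

(-2.0000, 5.0000, 1.5708)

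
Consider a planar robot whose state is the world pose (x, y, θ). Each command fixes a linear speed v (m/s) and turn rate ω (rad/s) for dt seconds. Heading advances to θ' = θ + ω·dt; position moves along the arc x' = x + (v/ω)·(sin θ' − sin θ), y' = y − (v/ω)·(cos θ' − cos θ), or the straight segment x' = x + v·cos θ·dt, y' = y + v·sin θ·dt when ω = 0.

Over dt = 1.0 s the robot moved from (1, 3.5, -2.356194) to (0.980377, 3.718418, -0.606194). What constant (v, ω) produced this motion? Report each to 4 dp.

v = -0.2500, ω = 1.7500

Δθ = -0.606194 − -2.356194 = 1.750000
ω = Δθ/dt = 1.750000/1.0 = 1.7500
R = −Δy/(cos θ' − cos θ) = -0.1429
v = R·ω = -0.1429·1.7500 = -0.2500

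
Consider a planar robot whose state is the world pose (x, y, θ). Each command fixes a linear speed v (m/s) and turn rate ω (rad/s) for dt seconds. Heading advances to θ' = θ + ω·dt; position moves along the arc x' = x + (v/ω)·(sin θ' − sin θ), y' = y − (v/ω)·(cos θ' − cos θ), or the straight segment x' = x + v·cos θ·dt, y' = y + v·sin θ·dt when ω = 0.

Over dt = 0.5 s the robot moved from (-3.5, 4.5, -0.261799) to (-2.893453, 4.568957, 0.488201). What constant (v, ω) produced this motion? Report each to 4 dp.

v = 1.2500, ω = 1.5000

Δθ = 0.488201 − -0.261799 = 0.750000
ω = Δθ/dt = 0.750000/0.5 = 1.5000
R = Δx/(sin θ' − sin θ) = 0.8333
v = R·ω = 0.8333·1.5000 = 1.2500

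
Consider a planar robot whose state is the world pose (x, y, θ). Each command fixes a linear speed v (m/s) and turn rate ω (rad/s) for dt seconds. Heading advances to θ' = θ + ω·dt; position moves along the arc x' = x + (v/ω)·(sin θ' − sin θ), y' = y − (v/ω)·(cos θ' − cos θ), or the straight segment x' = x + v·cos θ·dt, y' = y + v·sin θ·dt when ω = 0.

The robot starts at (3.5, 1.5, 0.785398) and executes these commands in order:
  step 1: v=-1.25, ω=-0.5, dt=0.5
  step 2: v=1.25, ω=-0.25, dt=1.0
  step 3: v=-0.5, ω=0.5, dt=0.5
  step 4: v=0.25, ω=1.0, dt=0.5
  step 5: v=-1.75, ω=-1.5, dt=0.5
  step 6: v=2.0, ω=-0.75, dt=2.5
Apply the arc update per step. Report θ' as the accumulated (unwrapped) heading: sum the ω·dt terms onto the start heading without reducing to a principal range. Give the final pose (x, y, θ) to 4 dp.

(6.7518, -1.5302, -1.5896)

step 1: θ'=0.5354 (R=2.5000) → pose (3.0077, 1.1176, 0.5354)
step 2: θ'=0.2854 (R=-5.0000) → pose (4.1509, 1.6150, 0.2854)
step 3: θ'=0.5354 (R=-1.0000) → pose (3.9223, 1.5155, 0.5354)
step 4: θ'=1.0354 (R=0.2500) → pose (4.0097, 1.6030, 1.0354)
step 5: θ'=0.2854 (R=1.1667) → pose (3.3348, 1.0787, 0.2854)
step 6: θ'=-1.5896 (R=-2.6667) → pose (6.7518, -1.5302, -1.5896)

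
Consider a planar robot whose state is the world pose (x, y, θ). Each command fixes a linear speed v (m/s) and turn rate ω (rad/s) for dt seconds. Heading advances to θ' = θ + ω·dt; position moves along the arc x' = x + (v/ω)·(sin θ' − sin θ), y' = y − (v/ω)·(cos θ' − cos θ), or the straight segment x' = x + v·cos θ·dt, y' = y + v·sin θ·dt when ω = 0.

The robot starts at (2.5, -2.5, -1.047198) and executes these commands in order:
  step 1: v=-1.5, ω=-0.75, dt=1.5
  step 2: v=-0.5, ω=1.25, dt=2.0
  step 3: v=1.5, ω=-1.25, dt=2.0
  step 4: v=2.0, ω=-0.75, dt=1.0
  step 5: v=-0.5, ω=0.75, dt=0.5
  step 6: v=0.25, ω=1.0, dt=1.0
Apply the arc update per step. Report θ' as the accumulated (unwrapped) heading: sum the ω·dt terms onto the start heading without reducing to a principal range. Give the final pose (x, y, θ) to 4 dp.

step 1: θ'=-2.1722 (R=2.0000) → pose (2.5830, -0.3684, -2.1722)
step 2: θ'=0.3278 (R=-0.4000) → pose (2.1244, 0.2366, 0.3278)
step 3: θ'=-2.1722 (R=-1.2000) → pose (3.5002, -1.5784, -2.1722)
step 4: θ'=-2.9222 (R=-2.6667) → pose (1.8818, -2.6724, -2.9222)
step 5: θ'=-2.5472 (R=-0.6667) → pose (2.1100, -2.5740, -2.5472)
step 6: θ'=-1.5472 (R=0.2500) → pose (2.0001, -2.7871, -1.5472)

(2.0001, -2.7871, -1.5472)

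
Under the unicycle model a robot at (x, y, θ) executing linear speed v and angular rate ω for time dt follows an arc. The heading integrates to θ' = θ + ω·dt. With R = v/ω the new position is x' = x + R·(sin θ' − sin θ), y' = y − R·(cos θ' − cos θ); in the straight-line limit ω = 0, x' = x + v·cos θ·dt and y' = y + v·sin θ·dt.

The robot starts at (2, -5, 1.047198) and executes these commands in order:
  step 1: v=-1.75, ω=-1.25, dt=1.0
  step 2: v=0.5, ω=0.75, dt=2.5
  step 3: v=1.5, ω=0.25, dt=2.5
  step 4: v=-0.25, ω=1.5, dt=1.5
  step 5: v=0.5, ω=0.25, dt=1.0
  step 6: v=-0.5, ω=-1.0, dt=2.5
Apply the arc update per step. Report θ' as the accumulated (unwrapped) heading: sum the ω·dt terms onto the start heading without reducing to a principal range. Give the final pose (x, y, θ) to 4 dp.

step 1: θ'=-0.2028 (R=1.4000) → pose (0.5056, -5.6713, -0.2028)
step 2: θ'=1.6722 (R=0.6667) → pose (1.3031, -4.9508, 1.6722)
step 3: θ'=2.2972 (R=6.0000) → pose (-0.1807, -1.5731, 2.2972)
step 4: θ'=4.5472 (R=-0.1667) → pose (0.1083, -1.4898, 4.5472)
step 5: θ'=4.7972 (R=2.0000) → pose (0.0883, -1.9881, 4.7972)
step 6: θ'=2.2972 (R=0.5000) → pose (0.9603, -1.6136, 2.2972)

(0.9603, -1.6136, 2.2972)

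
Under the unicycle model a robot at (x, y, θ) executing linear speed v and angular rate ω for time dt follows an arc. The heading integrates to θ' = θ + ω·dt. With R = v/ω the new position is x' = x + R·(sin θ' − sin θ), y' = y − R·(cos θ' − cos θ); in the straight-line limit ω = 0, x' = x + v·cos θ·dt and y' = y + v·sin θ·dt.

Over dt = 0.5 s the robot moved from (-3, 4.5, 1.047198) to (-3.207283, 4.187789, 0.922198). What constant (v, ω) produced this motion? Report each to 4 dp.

v = -0.7500, ω = -0.2500

Δθ = 0.922198 − 1.047198 = -0.125000
ω = Δθ/dt = -0.125000/0.5 = -0.2500
R = −Δy/(cos θ' − cos θ) = 3.0000
v = R·ω = 3.0000·-0.2500 = -0.7500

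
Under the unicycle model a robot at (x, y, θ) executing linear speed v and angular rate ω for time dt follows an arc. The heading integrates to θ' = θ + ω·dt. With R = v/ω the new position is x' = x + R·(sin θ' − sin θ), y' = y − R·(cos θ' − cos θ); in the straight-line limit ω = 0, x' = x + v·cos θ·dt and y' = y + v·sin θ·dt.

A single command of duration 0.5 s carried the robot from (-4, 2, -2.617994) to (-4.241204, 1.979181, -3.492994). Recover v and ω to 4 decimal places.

Δθ = -3.492994 − -2.617994 = -0.875000
ω = Δθ/dt = -0.875000/0.5 = -1.7500
R = Δx/(sin θ' − sin θ) = -0.2857
v = R·ω = -0.2857·-1.7500 = 0.5000

v = 0.5000, ω = -1.7500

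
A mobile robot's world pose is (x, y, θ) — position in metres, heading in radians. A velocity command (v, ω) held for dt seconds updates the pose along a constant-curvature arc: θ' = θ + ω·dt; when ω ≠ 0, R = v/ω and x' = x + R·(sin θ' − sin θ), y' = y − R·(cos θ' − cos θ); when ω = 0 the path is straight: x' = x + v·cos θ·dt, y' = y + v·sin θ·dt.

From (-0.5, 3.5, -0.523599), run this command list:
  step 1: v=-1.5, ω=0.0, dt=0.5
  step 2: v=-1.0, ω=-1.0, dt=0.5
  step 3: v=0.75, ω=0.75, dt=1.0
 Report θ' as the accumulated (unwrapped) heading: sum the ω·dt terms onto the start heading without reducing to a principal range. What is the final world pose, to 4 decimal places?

step 1: θ'=-0.5236 (straight) → pose (-1.1495, 3.8750, -0.5236)
step 2: θ'=-1.0236 (R=1.0000) → pose (-1.5035, 4.2207, -1.0236)
step 3: θ'=-0.2736 (R=1.0000) → pose (-0.9197, 3.7782, -0.2736)

(-0.9197, 3.7782, -0.2736)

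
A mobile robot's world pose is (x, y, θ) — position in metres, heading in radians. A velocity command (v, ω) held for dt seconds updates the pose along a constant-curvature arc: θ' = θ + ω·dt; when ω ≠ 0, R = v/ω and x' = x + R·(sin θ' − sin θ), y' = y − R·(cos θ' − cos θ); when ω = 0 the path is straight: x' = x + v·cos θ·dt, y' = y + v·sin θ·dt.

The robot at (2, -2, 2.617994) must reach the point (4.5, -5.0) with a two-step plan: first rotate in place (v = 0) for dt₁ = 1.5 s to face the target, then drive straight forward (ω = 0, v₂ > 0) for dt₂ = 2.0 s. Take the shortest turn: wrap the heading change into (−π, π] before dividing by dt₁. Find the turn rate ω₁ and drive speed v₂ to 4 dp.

ω₁ = 1.8594, v₂ = 1.9526

heading to target = atan2(-5−-2, 4.5−2) = -0.8761
Δθ = wrap(-0.8761 − 2.6180) = 2.7891; ω₁ = Δθ/dt₁ = 1.8594
distance = √((4.5−2)² + (-5−-2)²) = 3.9051; v₂ = distance/dt₂ = 1.9526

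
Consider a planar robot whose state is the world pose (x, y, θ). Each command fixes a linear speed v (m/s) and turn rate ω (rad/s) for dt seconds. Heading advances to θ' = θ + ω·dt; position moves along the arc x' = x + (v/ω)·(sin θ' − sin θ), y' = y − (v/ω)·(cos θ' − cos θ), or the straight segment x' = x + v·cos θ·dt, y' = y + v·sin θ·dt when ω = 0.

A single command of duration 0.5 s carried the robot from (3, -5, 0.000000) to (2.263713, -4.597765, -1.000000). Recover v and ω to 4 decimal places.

v = -1.7500, ω = -2.0000

Δθ = -1.000000 − 0.000000 = -1.000000
ω = Δθ/dt = -1.000000/0.5 = -2.0000
R = Δx/(sin θ' − sin θ) = 0.8750
v = R·ω = 0.8750·-2.0000 = -1.7500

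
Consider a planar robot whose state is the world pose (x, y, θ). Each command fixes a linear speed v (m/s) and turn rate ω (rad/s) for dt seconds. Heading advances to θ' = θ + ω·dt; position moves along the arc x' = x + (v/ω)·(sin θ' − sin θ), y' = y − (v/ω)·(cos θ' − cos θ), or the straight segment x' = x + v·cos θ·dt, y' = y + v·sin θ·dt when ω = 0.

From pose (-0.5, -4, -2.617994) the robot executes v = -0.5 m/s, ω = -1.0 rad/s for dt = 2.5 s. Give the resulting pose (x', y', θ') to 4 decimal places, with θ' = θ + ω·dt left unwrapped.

θ' = -2.6180 + -1.0·2.5 = -5.1180
R = v/ω = -0.5/-1.0 = 0.5000
x' = -0.5 + 0.5000·(sin -5.1180 − sin -2.6180) = 0.2094
y' = -4 − 0.5000·(cos -5.1180 − cos -2.6180) = -4.6303

(0.2094, -4.6303, -5.1180)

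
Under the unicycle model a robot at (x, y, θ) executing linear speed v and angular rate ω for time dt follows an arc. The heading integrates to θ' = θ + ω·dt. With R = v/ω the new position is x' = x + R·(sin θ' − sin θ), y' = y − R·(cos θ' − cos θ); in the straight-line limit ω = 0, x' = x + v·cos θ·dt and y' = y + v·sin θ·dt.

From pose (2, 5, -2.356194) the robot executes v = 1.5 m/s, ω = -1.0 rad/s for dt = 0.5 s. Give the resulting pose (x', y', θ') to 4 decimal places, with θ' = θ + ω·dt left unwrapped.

θ' = -2.3562 + -1.0·0.5 = -2.8562
R = v/ω = 1.5/-1.0 = -1.5000
x' = 2 + -1.5000·(sin -2.8562 − sin -2.3562) = 1.3616
y' = 5 − -1.5000·(cos -2.8562 − cos -2.3562) = 4.6213

(1.3616, 4.6213, -2.8562)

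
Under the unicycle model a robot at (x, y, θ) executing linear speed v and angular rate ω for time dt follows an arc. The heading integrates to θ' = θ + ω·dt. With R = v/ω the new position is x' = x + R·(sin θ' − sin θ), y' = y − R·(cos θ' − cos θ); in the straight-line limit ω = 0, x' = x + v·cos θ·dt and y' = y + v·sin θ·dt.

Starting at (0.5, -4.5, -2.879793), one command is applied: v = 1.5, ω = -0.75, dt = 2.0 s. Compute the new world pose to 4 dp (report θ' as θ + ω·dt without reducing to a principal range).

(-1.9080, -3.2211, -4.3798)

θ' = -2.8798 + -0.75·2.0 = -4.3798
R = v/ω = 1.5/-0.75 = -2.0000
x' = 0.5 + -2.0000·(sin -4.3798 − sin -2.8798) = -1.9080
y' = -4.5 − -2.0000·(cos -4.3798 − cos -2.8798) = -3.2211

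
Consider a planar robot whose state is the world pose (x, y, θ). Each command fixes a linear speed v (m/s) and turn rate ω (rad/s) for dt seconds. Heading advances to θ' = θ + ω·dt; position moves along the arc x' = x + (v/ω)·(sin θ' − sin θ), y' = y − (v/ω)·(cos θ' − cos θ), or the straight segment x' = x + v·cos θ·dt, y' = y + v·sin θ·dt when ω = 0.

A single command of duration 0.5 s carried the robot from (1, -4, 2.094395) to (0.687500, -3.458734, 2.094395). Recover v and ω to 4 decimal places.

Δθ = 2.094395 − 2.094395 = 0.000000
ω = Δθ/dt = 0.000000/0.5 = 0.0000
ω = 0 → v = (Δx·cos θ + Δy·sin θ)/dt = 1.2500

v = 1.2500, ω = 0.0000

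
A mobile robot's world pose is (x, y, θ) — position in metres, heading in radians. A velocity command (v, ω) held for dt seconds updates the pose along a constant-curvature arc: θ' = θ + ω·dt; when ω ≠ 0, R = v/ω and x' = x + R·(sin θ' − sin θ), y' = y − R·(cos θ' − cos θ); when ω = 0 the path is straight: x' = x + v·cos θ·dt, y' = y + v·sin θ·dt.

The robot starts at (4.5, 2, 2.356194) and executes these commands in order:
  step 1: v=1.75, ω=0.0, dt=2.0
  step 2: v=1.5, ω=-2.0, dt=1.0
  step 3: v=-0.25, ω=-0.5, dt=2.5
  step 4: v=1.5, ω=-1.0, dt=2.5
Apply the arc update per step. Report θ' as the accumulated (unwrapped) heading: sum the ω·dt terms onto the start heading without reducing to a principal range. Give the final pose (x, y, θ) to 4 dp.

(0.1863, 3.4713, -3.3938)

step 1: θ'=2.3562 (straight) → pose (2.0251, 4.4749, 2.3562)
step 2: θ'=0.3562 (R=-0.7500) → pose (2.2939, 5.7081, 0.3562)
step 3: θ'=-0.8938 (R=0.5000) → pose (1.7298, 5.8635, -0.8938)
step 4: θ'=-3.3938 (R=-1.5000) → pose (0.1863, 3.4713, -3.3938)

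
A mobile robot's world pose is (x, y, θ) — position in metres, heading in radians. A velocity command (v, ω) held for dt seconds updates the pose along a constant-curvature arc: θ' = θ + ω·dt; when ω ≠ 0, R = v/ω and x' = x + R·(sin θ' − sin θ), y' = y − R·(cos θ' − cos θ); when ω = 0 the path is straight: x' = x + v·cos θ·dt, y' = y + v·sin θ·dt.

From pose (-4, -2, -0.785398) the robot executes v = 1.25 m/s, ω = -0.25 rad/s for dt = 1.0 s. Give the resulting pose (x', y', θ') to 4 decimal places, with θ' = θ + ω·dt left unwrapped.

(-3.2352, -2.9846, -1.0354)

θ' = -0.7854 + -0.25·1.0 = -1.0354
R = v/ω = 1.25/-0.25 = -5.0000
x' = -4 + -5.0000·(sin -1.0354 − sin -0.7854) = -3.2352
y' = -2 − -5.0000·(cos -1.0354 − cos -0.7854) = -2.9846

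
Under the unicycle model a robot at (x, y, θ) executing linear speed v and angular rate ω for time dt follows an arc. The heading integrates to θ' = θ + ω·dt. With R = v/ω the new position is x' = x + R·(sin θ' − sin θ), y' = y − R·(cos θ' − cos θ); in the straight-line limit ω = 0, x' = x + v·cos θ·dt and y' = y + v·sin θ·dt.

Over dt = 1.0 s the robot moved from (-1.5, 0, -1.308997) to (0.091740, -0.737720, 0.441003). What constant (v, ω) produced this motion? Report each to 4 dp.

v = 2.0000, ω = 1.7500

Δθ = 0.441003 − -1.308997 = 1.750000
ω = Δθ/dt = 1.750000/1.0 = 1.7500
R = Δx/(sin θ' − sin θ) = 1.1429
v = R·ω = 1.1429·1.7500 = 2.0000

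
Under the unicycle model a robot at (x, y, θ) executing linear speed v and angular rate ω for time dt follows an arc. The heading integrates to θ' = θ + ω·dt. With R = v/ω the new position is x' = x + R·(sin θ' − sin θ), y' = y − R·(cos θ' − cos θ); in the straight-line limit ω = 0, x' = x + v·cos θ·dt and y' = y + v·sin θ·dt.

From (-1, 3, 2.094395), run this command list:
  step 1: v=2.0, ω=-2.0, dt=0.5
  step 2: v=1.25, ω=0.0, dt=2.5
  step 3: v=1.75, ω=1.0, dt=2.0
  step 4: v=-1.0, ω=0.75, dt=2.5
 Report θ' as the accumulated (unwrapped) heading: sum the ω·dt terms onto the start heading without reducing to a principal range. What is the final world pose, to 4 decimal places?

(0.2903, 10.9570, 4.9694)

step 1: θ'=1.0944 (R=-1.0000) → pose (-1.0226, 3.9586, 1.0944)
step 2: θ'=1.0944 (straight) → pose (0.4105, 6.7356, 1.0944)
step 3: θ'=3.0944 (R=1.7500) → pose (-1.0621, 9.2862, 3.0944)
step 4: θ'=4.9694 (R=-1.3333) → pose (0.2903, 10.9570, 4.9694)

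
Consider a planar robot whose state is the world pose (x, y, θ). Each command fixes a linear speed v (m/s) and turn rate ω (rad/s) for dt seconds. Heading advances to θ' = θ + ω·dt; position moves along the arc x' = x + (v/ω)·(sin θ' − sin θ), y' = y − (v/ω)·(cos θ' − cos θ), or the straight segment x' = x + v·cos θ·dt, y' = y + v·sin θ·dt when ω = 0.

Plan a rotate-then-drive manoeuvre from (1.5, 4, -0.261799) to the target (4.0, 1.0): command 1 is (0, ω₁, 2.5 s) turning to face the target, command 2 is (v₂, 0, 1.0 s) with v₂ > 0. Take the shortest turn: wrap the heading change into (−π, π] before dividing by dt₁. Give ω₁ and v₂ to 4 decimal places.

ω₁ = -0.2457, v₂ = 3.9051

heading to target = atan2(1−4, 4−1.5) = -0.8761
Δθ = wrap(-0.8761 − -0.2618) = -0.6143; ω₁ = Δθ/dt₁ = -0.2457
distance = √((4−1.5)² + (1−4)²) = 3.9051; v₂ = distance/dt₂ = 3.9051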